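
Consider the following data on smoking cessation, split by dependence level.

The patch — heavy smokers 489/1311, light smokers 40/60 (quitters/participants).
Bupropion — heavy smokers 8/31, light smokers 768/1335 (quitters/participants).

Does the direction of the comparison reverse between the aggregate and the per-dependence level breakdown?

Heavy smokers: the patch 489/1311 = 37.3%, bupropion 8/31 = 25.8% → the patch
Light smokers: the patch 40/60 = 66.7%, bupropion 768/1335 = 57.5% → the patch
Overall: the patch 529/1371 = 38.6%, bupropion 776/1366 = 56.8% → bupropion
The patch wins each dependence group but bupropion wins overall — the comparison reverses. The patch's participants skew toward heavy smokers, which has a lower base rate.

Yes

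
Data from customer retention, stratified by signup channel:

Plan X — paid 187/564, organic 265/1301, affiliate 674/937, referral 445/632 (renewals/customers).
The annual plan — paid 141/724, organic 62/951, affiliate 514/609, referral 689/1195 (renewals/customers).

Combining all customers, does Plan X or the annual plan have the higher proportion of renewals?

Paid: Plan X 187/564 = 33.2%, the annual plan 141/724 = 19.5% → Plan X
Organic: Plan X 265/1301 = 20.4%, the annual plan 62/951 = 6.5% → Plan X
Affiliate: Plan X 674/937 = 71.9%, the annual plan 514/609 = 84.4% → the annual plan
Referral: Plan X 445/632 = 70.4%, the annual plan 689/1195 = 57.7% → Plan X
Overall: Plan X 1571/3434 = 45.7%, the annual plan 1406/3479 = 40.4% → Plan X
(Neither sweeps every signup group, but Plan X has the higher pooled rate.)

Plan X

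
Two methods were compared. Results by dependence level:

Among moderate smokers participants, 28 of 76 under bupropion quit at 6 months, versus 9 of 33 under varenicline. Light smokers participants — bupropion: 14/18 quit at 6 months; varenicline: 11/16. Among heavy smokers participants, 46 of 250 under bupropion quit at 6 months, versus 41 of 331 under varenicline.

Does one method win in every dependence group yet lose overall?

No

Moderate smokers: bupropion 28/76 = 36.8%, varenicline 9/33 = 27.3% → bupropion
Light smokers: bupropion 14/18 = 77.8%, varenicline 11/16 = 68.8% → bupropion
Heavy smokers: bupropion 46/250 = 18.4%, varenicline 41/331 = 12.4% → bupropion
Overall: bupropion 88/344 = 25.6%, varenicline 61/380 = 16.1% → bupropion
Bupropion wins overall and in every dependence group — no reversal.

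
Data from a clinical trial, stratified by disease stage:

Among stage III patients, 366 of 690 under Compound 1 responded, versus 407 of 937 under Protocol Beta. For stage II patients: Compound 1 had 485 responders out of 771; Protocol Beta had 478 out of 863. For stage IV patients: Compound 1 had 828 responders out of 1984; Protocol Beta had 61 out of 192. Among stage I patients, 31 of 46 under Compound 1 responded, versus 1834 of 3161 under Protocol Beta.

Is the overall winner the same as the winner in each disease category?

No

Stage III: Compound 1 366/690 = 53.0%, Protocol Beta 407/937 = 43.4% → Compound 1
Stage II: Compound 1 485/771 = 62.9%, Protocol Beta 478/863 = 55.4% → Compound 1
Stage IV: Compound 1 828/1984 = 41.7%, Protocol Beta 61/192 = 31.8% → Compound 1
Stage I: Compound 1 31/46 = 67.4%, Protocol Beta 1834/3161 = 58.0% → Compound 1
Overall: Compound 1 1710/3491 = 49.0%, Protocol Beta 2780/5153 = 53.9% → Protocol Beta
Compound 1 wins each disease group but Protocol Beta wins overall — the comparison reverses. Compound 1's patients skew toward stage IV, which has a lower base rate.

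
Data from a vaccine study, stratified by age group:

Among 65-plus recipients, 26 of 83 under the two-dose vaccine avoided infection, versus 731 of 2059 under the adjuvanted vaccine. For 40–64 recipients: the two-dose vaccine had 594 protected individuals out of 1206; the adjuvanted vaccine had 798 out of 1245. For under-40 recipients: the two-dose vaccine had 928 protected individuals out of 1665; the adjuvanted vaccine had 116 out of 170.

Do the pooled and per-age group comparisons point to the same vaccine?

65-plus: the two-dose vaccine 26/83 = 31.3%, the adjuvanted vaccine 731/2059 = 35.5% → the adjuvanted vaccine
40–64: the two-dose vaccine 594/1206 = 49.3%, the adjuvanted vaccine 798/1245 = 64.1% → the adjuvanted vaccine
Under-40: the two-dose vaccine 928/1665 = 55.7%, the adjuvanted vaccine 116/170 = 68.2% → the adjuvanted vaccine
Overall: the two-dose vaccine 1548/2954 = 52.4%, the adjuvanted vaccine 1645/3474 = 47.4% → the two-dose vaccine
The adjuvanted vaccine wins each age group but the two-dose vaccine wins overall — the comparison reverses. The adjuvanted vaccine's recipients skew toward 65-plus, which has a lower base rate.

No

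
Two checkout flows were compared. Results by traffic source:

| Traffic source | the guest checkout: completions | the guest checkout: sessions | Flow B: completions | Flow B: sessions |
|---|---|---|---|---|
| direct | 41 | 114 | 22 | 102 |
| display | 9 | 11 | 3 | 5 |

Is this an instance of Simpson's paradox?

Direct: the guest checkout 41/114 = 36.0%, Flow B 22/102 = 21.6% → the guest checkout
Display: the guest checkout 9/11 = 81.8%, Flow B 3/5 = 60.0% → the guest checkout
Overall: the guest checkout 50/125 = 40.0%, Flow B 25/107 = 23.4% → the guest checkout
The guest checkout wins overall and in every traffic group — no reversal.

No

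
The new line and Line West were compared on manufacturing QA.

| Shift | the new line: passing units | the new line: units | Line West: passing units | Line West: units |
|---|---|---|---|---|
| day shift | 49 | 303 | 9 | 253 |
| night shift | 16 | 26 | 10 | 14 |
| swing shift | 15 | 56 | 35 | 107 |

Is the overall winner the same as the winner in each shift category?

Day shift: the new line 49/303 = 16.2%, Line West 9/253 = 3.6% → the new line
Night shift: the new line 16/26 = 61.5%, Line West 10/14 = 71.4% → Line West
Swing shift: the new line 15/56 = 26.8%, Line West 35/107 = 32.7% → Line West
Overall: the new line 80/385 = 20.8%, Line West 54/374 = 14.4% → the new line
Neither sweeps: the new line wins 1 of 3 groups, Line West wins 2. The new line wins overall but not every group — no Simpson reversal.

No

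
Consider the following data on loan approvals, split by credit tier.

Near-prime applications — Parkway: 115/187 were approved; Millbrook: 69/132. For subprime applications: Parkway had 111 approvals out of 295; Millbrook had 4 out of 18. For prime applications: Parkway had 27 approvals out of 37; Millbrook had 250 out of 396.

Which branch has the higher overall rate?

Millbrook

Near-prime: Parkway 115/187 = 61.5%, Millbrook 69/132 = 52.3% → Parkway
Subprime: Parkway 111/295 = 37.6%, Millbrook 4/18 = 22.2% → Parkway
Prime: Parkway 27/37 = 73.0%, Millbrook 250/396 = 63.1% → Parkway
Overall: Parkway 253/519 = 48.7%, Millbrook 323/546 = 59.2% → Millbrook
(Parkway wins every credit group but Millbrook wins overall — Parkway's applications skew toward the low-rate subprime group.)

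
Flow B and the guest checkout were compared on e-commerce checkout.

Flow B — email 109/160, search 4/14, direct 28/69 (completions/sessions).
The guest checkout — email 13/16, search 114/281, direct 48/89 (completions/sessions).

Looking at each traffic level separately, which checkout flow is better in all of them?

Email: Flow B 109/160 = 68.1%, the guest checkout 13/16 = 81.2% → the guest checkout
Search: Flow B 4/14 = 28.6%, the guest checkout 114/281 = 40.6% → the guest checkout
Direct: Flow B 28/69 = 40.6%, the guest checkout 48/89 = 53.9% → the guest checkout
The guest checkout has the higher rate in all 3 groups.

the guest checkout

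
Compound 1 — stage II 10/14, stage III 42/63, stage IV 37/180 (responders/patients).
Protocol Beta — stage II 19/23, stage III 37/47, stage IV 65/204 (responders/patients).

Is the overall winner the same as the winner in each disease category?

Yes

Stage II: Compound 1 10/14 = 71.4%, Protocol Beta 19/23 = 82.6% → Protocol Beta
Stage III: Compound 1 42/63 = 66.7%, Protocol Beta 37/47 = 78.7% → Protocol Beta
Stage IV: Compound 1 37/180 = 20.6%, Protocol Beta 65/204 = 31.9% → Protocol Beta
Overall: Compound 1 89/257 = 34.6%, Protocol Beta 121/274 = 44.2% → Protocol Beta
Protocol Beta wins overall and in every disease group — no reversal.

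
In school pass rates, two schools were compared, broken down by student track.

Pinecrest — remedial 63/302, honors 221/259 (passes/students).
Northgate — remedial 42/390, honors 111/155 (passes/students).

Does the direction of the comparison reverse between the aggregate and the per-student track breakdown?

Remedial: Pinecrest 63/302 = 20.9%, Northgate 42/390 = 10.8% → Pinecrest
Honors: Pinecrest 221/259 = 85.3%, Northgate 111/155 = 71.6% → Pinecrest
Overall: Pinecrest 284/561 = 50.6%, Northgate 153/545 = 28.1% → Pinecrest
Pinecrest wins overall and in every student group — no reversal.

No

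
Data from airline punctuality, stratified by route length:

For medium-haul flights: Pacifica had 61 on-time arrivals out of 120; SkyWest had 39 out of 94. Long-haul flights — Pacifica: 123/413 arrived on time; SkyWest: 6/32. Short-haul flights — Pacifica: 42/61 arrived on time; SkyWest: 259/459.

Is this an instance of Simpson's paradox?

Yes

Medium-haul: Pacifica 61/120 = 50.8%, SkyWest 39/94 = 41.5% → Pacifica
Long-haul: Pacifica 123/413 = 29.8%, SkyWest 6/32 = 18.8% → Pacifica
Short-haul: Pacifica 42/61 = 68.9%, SkyWest 259/459 = 56.4% → Pacifica
Overall: Pacifica 226/594 = 38.0%, SkyWest 304/585 = 52.0% → SkyWest
Pacifica wins each route group but SkyWest wins overall — the comparison reverses. Pacifica's flights skew toward long-haul, which has a lower base rate.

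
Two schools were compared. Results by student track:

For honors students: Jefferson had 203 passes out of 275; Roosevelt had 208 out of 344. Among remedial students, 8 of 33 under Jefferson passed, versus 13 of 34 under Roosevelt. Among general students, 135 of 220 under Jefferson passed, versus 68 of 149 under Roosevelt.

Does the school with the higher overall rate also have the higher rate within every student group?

No

Honors: Jefferson 203/275 = 73.8%, Roosevelt 208/344 = 60.5% → Jefferson
Remedial: Jefferson 8/33 = 24.2%, Roosevelt 13/34 = 38.2% → Roosevelt
General: Jefferson 135/220 = 61.4%, Roosevelt 68/149 = 45.6% → Jefferson
Overall: Jefferson 346/528 = 65.5%, Roosevelt 289/527 = 54.8% → Jefferson
Neither sweeps: Jefferson wins 2 of 3 groups, Roosevelt wins 1. Jefferson wins overall but not every group — no Simpson reversal.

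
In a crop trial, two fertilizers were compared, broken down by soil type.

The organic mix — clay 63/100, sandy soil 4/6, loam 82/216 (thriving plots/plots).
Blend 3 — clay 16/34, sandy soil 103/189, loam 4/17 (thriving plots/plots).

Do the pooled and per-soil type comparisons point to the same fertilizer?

Clay: the organic mix 63/100 = 63.0%, Blend 3 16/34 = 47.1% → the organic mix
Sandy soil: the organic mix 4/6 = 66.7%, Blend 3 103/189 = 54.5% → the organic mix
Loam: the organic mix 82/216 = 38.0%, Blend 3 4/17 = 23.5% → the organic mix
Overall: the organic mix 149/322 = 46.3%, Blend 3 123/240 = 51.2% → Blend 3
The organic mix wins each soil group but Blend 3 wins overall — the comparison reverses. The organic mix's plots skew toward loam, which has a lower base rate.

No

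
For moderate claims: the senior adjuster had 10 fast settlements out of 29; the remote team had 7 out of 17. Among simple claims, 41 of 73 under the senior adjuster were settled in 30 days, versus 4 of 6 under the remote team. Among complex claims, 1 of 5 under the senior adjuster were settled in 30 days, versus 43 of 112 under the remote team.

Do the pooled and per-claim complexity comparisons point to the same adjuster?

No

Moderate: the senior adjuster 10/29 = 34.5%, the remote team 7/17 = 41.2% → the remote team
Simple: the senior adjuster 41/73 = 56.2%, the remote team 4/6 = 66.7% → the remote team
Complex: the senior adjuster 1/5 = 20.0%, the remote team 43/112 = 38.4% → the remote team
Overall: the senior adjuster 52/107 = 48.6%, the remote team 54/135 = 40.0% → the senior adjuster
The remote team wins each claim group but the senior adjuster wins overall — the comparison reverses. The remote team's claims skew toward complex, which has a lower base rate.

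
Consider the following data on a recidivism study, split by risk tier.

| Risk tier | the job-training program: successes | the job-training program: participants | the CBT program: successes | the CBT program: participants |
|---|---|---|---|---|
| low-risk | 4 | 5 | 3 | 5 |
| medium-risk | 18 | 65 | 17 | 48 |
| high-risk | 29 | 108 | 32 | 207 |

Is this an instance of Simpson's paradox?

No

Low-risk: the job-training program 4/5 = 80.0%, the CBT program 3/5 = 60.0% → the job-training program
Medium-risk: the job-training program 18/65 = 27.7%, the CBT program 17/48 = 35.4% → the CBT program
High-risk: the job-training program 29/108 = 26.9%, the CBT program 32/207 = 15.5% → the job-training program
Overall: the job-training program 51/178 = 28.7%, the CBT program 52/260 = 20.0% → the job-training program
Neither sweeps: the job-training program wins 2 of 3 groups, the CBT program wins 1. The job-training program wins overall but not every group — no Simpson reversal.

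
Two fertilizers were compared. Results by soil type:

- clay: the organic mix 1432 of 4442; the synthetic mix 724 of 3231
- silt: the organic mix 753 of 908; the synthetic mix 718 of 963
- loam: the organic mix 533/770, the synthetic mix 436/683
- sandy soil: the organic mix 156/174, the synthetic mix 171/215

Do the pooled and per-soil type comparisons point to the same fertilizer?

Yes

Clay: the organic mix 1432/4442 = 32.2%, the synthetic mix 724/3231 = 22.4% → the organic mix
Silt: the organic mix 753/908 = 82.9%, the synthetic mix 718/963 = 74.6% → the organic mix
Loam: the organic mix 533/770 = 69.2%, the synthetic mix 436/683 = 63.8% → the organic mix
Sandy soil: the organic mix 156/174 = 89.7%, the synthetic mix 171/215 = 79.5% → the organic mix
Overall: the organic mix 2874/6294 = 45.7%, the synthetic mix 2049/5092 = 40.2% → the organic mix
The organic mix wins overall and in every soil group — no reversal.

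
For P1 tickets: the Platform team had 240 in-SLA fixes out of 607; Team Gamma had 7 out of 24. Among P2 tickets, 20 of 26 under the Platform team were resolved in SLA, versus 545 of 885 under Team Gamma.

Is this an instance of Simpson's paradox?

P1: the Platform team 240/607 = 39.5%, Team Gamma 7/24 = 29.2% → the Platform team
P2: the Platform team 20/26 = 76.9%, Team Gamma 545/885 = 61.6% → the Platform team
Overall: the Platform team 260/633 = 41.1%, Team Gamma 552/909 = 60.7% → Team Gamma
The Platform team wins each ticket group but Team Gamma wins overall — the comparison reverses. The Platform team's tickets skew toward P1, which has a lower base rate.

Yes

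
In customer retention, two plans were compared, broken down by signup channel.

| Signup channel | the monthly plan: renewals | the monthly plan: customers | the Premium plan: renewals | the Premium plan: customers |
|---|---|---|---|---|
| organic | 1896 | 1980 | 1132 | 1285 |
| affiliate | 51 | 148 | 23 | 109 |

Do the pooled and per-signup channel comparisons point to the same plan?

Yes

Organic: the monthly plan 1896/1980 = 95.8%, the Premium plan 1132/1285 = 88.1% → the monthly plan
Affiliate: the monthly plan 51/148 = 34.5%, the Premium plan 23/109 = 21.1% → the monthly plan
Overall: the monthly plan 1947/2128 = 91.5%, the Premium plan 1155/1394 = 82.9% → the monthly plan
The monthly plan wins overall and in every signup group — no reversal.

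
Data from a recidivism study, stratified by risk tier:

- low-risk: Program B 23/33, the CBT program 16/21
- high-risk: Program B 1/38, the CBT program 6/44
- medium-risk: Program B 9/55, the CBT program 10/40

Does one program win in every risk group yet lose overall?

No

Low-risk: Program B 23/33 = 69.7%, the CBT program 16/21 = 76.2% → the CBT program
High-risk: Program B 1/38 = 2.6%, the CBT program 6/44 = 13.6% → the CBT program
Medium-risk: Program B 9/55 = 16.4%, the CBT program 10/40 = 25.0% → the CBT program
Overall: Program B 33/126 = 26.2%, the CBT program 32/105 = 30.5% → the CBT program
The CBT program wins overall and in every risk group — no reversal.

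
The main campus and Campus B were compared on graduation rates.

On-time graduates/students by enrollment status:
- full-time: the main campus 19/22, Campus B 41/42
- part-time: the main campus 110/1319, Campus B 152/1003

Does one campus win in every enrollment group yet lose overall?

No

Full-time: the main campus 19/22 = 86.4%, Campus B 41/42 = 97.6% → Campus B
Part-time: the main campus 110/1319 = 8.3%, Campus B 152/1003 = 15.2% → Campus B
Overall: the main campus 129/1341 = 9.6%, Campus B 193/1045 = 18.5% → Campus B
Campus B wins overall and in every enrollment group — no reversal.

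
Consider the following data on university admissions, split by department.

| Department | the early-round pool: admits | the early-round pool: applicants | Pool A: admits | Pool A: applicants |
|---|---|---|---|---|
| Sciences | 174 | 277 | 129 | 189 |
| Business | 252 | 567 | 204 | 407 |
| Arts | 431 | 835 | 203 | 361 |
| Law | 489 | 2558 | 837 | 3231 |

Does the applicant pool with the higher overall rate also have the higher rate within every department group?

Sciences: the early-round pool 174/277 = 62.8%, Pool A 129/189 = 68.3% → Pool A
Business: the early-round pool 252/567 = 44.4%, Pool A 204/407 = 50.1% → Pool A
Arts: the early-round pool 431/835 = 51.6%, Pool A 203/361 = 56.2% → Pool A
Law: the early-round pool 489/2558 = 19.1%, Pool A 837/3231 = 25.9% → Pool A
Overall: the early-round pool 1346/4237 = 31.8%, Pool A 1373/4188 = 32.8% → Pool A
Pool A wins overall and in every department group — no reversal.

Yes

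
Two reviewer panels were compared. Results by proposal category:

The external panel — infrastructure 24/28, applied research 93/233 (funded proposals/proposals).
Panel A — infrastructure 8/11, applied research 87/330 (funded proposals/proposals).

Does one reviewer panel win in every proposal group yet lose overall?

No

Infrastructure: the external panel 24/28 = 85.7%, Panel A 8/11 = 72.7% → the external panel
Applied research: the external panel 93/233 = 39.9%, Panel A 87/330 = 26.4% → the external panel
Overall: the external panel 117/261 = 44.8%, Panel A 95/341 = 27.9% → the external panel
The external panel wins overall and in every proposal group — no reversal.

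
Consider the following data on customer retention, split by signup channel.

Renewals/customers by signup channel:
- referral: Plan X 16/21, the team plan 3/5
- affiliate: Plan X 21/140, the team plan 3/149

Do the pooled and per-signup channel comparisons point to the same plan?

Referral: Plan X 16/21 = 76.2%, the team plan 3/5 = 60.0% → Plan X
Affiliate: Plan X 21/140 = 15.0%, the team plan 3/149 = 2.0% → Plan X
Overall: Plan X 37/161 = 23.0%, the team plan 6/154 = 3.9% → Plan X
Plan X wins overall and in every signup group — no reversal.

Yes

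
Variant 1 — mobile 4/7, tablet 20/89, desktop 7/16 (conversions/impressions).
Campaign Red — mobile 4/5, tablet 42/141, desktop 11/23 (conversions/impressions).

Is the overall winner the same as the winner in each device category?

Mobile: Variant 1 4/7 = 57.1%, Campaign Red 4/5 = 80.0% → Campaign Red
Tablet: Variant 1 20/89 = 22.5%, Campaign Red 42/141 = 29.8% → Campaign Red
Desktop: Variant 1 7/16 = 43.8%, Campaign Red 11/23 = 47.8% → Campaign Red
Overall: Variant 1 31/112 = 27.7%, Campaign Red 57/169 = 33.7% → Campaign Red
Campaign Red wins overall and in every device group — no reversal.

Yes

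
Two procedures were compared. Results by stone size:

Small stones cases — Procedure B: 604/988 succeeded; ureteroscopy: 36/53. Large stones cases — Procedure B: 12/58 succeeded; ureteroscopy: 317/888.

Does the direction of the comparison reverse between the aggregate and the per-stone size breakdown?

Yes

Small stones: Procedure B 604/988 = 61.1%, ureteroscopy 36/53 = 67.9% → ureteroscopy
Large stones: Procedure B 12/58 = 20.7%, ureteroscopy 317/888 = 35.7% → ureteroscopy
Overall: Procedure B 616/1046 = 58.9%, ureteroscopy 353/941 = 37.5% → Procedure B
Ureteroscopy wins each stone group but Procedure B wins overall — the comparison reverses. Ureteroscopy's cases skew toward large stones, which has a lower base rate.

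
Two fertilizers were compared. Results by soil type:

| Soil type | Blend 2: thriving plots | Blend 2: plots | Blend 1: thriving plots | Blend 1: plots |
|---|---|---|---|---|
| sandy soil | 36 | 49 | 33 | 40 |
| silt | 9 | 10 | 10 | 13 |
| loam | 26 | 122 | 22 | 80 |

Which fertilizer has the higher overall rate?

Blend 1

Sandy soil: Blend 2 36/49 = 73.5%, Blend 1 33/40 = 82.5% → Blend 1
Silt: Blend 2 9/10 = 90.0%, Blend 1 10/13 = 76.9% → Blend 2
Loam: Blend 2 26/122 = 21.3%, Blend 1 22/80 = 27.5% → Blend 1
Overall: Blend 2 71/181 = 39.2%, Blend 1 65/133 = 48.9% → Blend 1
(Neither sweeps every soil group, but Blend 1 has the higher pooled rate.)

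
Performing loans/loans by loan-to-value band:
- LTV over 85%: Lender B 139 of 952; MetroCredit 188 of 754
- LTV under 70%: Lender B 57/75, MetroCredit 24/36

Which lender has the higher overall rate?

LTV over 85%: Lender B 139/952 = 14.6%, MetroCredit 188/754 = 24.9% → MetroCredit
LTV under 70%: Lender B 57/75 = 76.0%, MetroCredit 24/36 = 66.7% → Lender B
Overall: Lender B 196/1027 = 19.1%, MetroCredit 212/790 = 26.8% → MetroCredit
(Neither sweeps every loan-to-value group, but MetroCredit has the higher pooled rate.)

MetroCredit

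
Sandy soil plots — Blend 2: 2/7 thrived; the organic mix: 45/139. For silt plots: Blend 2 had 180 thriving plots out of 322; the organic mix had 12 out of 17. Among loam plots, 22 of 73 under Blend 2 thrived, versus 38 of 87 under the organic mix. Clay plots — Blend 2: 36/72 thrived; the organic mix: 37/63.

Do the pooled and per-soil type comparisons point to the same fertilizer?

Sandy soil: Blend 2 2/7 = 28.6%, the organic mix 45/139 = 32.4% → the organic mix
Silt: Blend 2 180/322 = 55.9%, the organic mix 12/17 = 70.6% → the organic mix
Loam: Blend 2 22/73 = 30.1%, the organic mix 38/87 = 43.7% → the organic mix
Clay: Blend 2 36/72 = 50.0%, the organic mix 37/63 = 58.7% → the organic mix
Overall: Blend 2 240/474 = 50.6%, the organic mix 132/306 = 43.1% → Blend 2
The organic mix wins each soil group but Blend 2 wins overall — the comparison reverses. The organic mix's plots skew toward sandy soil, which has a lower base rate.

No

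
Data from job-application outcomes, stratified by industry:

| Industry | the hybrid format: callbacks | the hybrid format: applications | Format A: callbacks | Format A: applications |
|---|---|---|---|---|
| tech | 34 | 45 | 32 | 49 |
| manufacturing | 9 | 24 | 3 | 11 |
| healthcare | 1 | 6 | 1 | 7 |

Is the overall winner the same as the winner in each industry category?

Yes

Tech: the hybrid format 34/45 = 75.6%, Format A 32/49 = 65.3% → the hybrid format
Manufacturing: the hybrid format 9/24 = 37.5%, Format A 3/11 = 27.3% → the hybrid format
Healthcare: the hybrid format 1/6 = 16.7%, Format A 1/7 = 14.3% → the hybrid format
Overall: the hybrid format 44/75 = 58.7%, Format A 36/67 = 53.7% → the hybrid format
The hybrid format wins overall and in every industry group — no reversal.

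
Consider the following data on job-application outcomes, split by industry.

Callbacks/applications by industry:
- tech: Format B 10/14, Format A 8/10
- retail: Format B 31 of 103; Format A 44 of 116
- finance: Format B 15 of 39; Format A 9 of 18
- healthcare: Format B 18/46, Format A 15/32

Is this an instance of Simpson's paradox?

Tech: Format B 10/14 = 71.4%, Format A 8/10 = 80.0% → Format A
Retail: Format B 31/103 = 30.1%, Format A 44/116 = 37.9% → Format A
Finance: Format B 15/39 = 38.5%, Format A 9/18 = 50.0% → Format A
Healthcare: Format B 18/46 = 39.1%, Format A 15/32 = 46.9% → Format A
Overall: Format B 74/202 = 36.6%, Format A 76/176 = 43.2% → Format A
Format A wins overall and in every industry group — no reversal.

No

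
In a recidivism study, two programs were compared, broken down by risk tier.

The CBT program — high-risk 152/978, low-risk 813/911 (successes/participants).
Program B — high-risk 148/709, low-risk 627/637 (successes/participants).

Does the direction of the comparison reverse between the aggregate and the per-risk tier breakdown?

No

High-risk: the CBT program 152/978 = 15.5%, Program B 148/709 = 20.9% → Program B
Low-risk: the CBT program 813/911 = 89.2%, Program B 627/637 = 98.4% → Program B
Overall: the CBT program 965/1889 = 51.1%, Program B 775/1346 = 57.6% → Program B
Program B wins overall and in every risk group — no reversal.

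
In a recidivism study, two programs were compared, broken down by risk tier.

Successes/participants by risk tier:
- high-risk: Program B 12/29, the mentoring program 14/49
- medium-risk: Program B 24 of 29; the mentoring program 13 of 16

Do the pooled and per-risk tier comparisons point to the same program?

High-risk: Program B 12/29 = 41.4%, the mentoring program 14/49 = 28.6% → Program B
Medium-risk: Program B 24/29 = 82.8%, the mentoring program 13/16 = 81.2% → Program B
Overall: Program B 36/58 = 62.1%, the mentoring program 27/65 = 41.5% → Program B
Program B wins overall and in every risk group — no reversal.

Yes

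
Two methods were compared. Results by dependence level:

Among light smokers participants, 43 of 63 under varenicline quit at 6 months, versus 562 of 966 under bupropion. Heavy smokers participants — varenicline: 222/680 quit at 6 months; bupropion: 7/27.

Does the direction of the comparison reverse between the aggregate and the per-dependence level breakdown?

Yes

Light smokers: varenicline 43/63 = 68.3%, bupropion 562/966 = 58.2% → varenicline
Heavy smokers: varenicline 222/680 = 32.6%, bupropion 7/27 = 25.9% → varenicline
Overall: varenicline 265/743 = 35.7%, bupropion 569/993 = 57.3% → bupropion
Varenicline wins each dependence group but bupropion wins overall — the comparison reverses. Varenicline's participants skew toward heavy smokers, which has a lower base rate.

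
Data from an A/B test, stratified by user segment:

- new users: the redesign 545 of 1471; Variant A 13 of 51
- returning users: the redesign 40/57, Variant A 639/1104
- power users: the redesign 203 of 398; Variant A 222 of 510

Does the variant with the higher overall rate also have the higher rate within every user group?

No

New users: the redesign 545/1471 = 37.0%, Variant A 13/51 = 25.5% → the redesign
Returning users: the redesign 40/57 = 70.2%, Variant A 639/1104 = 57.9% → the redesign
Power users: the redesign 203/398 = 51.0%, Variant A 222/510 = 43.5% → the redesign
Overall: the redesign 788/1926 = 40.9%, Variant A 874/1665 = 52.5% → Variant A
The redesign wins each user group but Variant A wins overall — the comparison reverses. The redesign's views skew toward new users, which has a lower base rate.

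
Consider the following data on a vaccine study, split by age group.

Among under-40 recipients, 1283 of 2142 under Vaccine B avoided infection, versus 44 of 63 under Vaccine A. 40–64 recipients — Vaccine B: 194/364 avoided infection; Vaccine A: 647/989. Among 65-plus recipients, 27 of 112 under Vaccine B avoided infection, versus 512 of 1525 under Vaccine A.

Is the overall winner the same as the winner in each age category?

Under-40: Vaccine B 1283/2142 = 59.9%, Vaccine A 44/63 = 69.8% → Vaccine A
40–64: Vaccine B 194/364 = 53.3%, Vaccine A 647/989 = 65.4% → Vaccine A
65-plus: Vaccine B 27/112 = 24.1%, Vaccine A 512/1525 = 33.6% → Vaccine A
Overall: Vaccine B 1504/2618 = 57.4%, Vaccine A 1203/2577 = 46.7% → Vaccine B
Vaccine A wins each age group but Vaccine B wins overall — the comparison reverses. Vaccine A's recipients skew toward 65-plus, which has a lower base rate.

No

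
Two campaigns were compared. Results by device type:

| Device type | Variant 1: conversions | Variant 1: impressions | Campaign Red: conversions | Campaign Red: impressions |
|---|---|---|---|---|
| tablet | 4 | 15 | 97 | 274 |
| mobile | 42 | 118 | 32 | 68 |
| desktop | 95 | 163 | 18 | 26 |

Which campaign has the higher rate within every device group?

Tablet: Variant 1 4/15 = 26.7%, Campaign Red 97/274 = 35.4% → Campaign Red
Mobile: Variant 1 42/118 = 35.6%, Campaign Red 32/68 = 47.1% → Campaign Red
Desktop: Variant 1 95/163 = 58.3%, Campaign Red 18/26 = 69.2% → Campaign Red
Campaign Red has the higher rate in all 3 groups.

Campaign Red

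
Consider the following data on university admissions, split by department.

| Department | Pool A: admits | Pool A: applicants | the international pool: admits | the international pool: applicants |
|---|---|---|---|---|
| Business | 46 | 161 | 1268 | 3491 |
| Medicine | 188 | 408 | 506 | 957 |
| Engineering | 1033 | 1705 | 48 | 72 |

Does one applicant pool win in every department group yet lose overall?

Business: Pool A 46/161 = 28.6%, the international pool 1268/3491 = 36.3% → the international pool
Medicine: Pool A 188/408 = 46.1%, the international pool 506/957 = 52.9% → the international pool
Engineering: Pool A 1033/1705 = 60.6%, the international pool 48/72 = 66.7% → the international pool
Overall: Pool A 1267/2274 = 55.7%, the international pool 1822/4520 = 40.3% → Pool A
The international pool wins each department group but Pool A wins overall — the comparison reverses. The international pool's applicants skew toward Business, which has a lower base rate.

Yes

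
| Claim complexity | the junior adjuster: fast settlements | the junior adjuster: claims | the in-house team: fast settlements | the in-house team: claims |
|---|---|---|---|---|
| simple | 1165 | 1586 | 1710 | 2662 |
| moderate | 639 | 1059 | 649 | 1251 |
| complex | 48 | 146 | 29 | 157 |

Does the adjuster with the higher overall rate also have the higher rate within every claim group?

Simple: the junior adjuster 1165/1586 = 73.5%, the in-house team 1710/2662 = 64.2% → the junior adjuster
Moderate: the junior adjuster 639/1059 = 60.3%, the in-house team 649/1251 = 51.9% → the junior adjuster
Complex: the junior adjuster 48/146 = 32.9%, the in-house team 29/157 = 18.5% → the junior adjuster
Overall: the junior adjuster 1852/2791 = 66.4%, the in-house team 2388/4070 = 58.7% → the junior adjuster
The junior adjuster wins overall and in every claim group — no reversal.

Yes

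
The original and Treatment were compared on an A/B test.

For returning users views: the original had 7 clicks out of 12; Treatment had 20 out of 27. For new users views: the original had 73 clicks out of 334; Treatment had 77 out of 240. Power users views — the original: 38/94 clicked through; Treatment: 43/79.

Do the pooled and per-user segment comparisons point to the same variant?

Returning users: the original 7/12 = 58.3%, Treatment 20/27 = 74.1% → Treatment
New users: the original 73/334 = 21.9%, Treatment 77/240 = 32.1% → Treatment
Power users: the original 38/94 = 40.4%, Treatment 43/79 = 54.4% → Treatment
Overall: the original 118/440 = 26.8%, Treatment 140/346 = 40.5% → Treatment
Treatment wins overall and in every user group — no reversal.

Yes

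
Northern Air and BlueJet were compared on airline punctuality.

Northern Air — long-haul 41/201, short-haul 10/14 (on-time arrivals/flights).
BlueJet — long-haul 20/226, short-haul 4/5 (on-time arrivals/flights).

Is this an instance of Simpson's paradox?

Long-haul: Northern Air 41/201 = 20.4%, BlueJet 20/226 = 8.8% → Northern Air
Short-haul: Northern Air 10/14 = 71.4%, BlueJet 4/5 = 80.0% → BlueJet
Overall: Northern Air 51/215 = 23.7%, BlueJet 24/231 = 10.4% → Northern Air
Neither sweeps: Northern Air wins 1 of 2 groups, BlueJet wins 1. Northern Air wins overall but not every group — no Simpson reversal.

No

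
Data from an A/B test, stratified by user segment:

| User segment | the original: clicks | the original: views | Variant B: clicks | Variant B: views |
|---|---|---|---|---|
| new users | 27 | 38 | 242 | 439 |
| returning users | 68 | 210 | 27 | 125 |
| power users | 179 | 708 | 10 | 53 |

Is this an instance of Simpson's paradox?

New users: the original 27/38 = 71.1%, Variant B 242/439 = 55.1% → the original
Returning users: the original 68/210 = 32.4%, Variant B 27/125 = 21.6% → the original
Power users: the original 179/708 = 25.3%, Variant B 10/53 = 18.9% → the original
Overall: the original 274/956 = 28.7%, Variant B 279/617 = 45.2% → Variant B
The original wins each user group but Variant B wins overall — the comparison reverses. The original's views skew toward power users, which has a lower base rate.

Yes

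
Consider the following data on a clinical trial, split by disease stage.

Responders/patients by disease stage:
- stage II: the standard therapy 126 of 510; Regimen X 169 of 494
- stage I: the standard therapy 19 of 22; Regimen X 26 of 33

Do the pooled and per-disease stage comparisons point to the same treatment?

Stage II: the standard therapy 126/510 = 24.7%, Regimen X 169/494 = 34.2% → Regimen X
Stage I: the standard therapy 19/22 = 86.4%, Regimen X 26/33 = 78.8% → the standard therapy
Overall: the standard therapy 145/532 = 27.3%, Regimen X 195/527 = 37.0% → Regimen X
Neither sweeps: the standard therapy wins 1 of 2 groups, Regimen X wins 1. Regimen X wins overall but not every group — no Simpson reversal.

No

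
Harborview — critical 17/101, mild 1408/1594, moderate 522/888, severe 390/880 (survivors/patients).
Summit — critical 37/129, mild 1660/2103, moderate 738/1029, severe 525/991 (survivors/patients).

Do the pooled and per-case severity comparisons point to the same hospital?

Critical: Harborview 17/101 = 16.8%, Summit 37/129 = 28.7% → Summit
Mild: Harborview 1408/1594 = 88.3%, Summit 1660/2103 = 78.9% → Harborview
Moderate: Harborview 522/888 = 58.8%, Summit 738/1029 = 71.7% → Summit
Severe: Harborview 390/880 = 44.3%, Summit 525/991 = 53.0% → Summit
Overall: Harborview 2337/3463 = 67.5%, Summit 2960/4252 = 69.6% → Summit
Neither sweeps: Harborview wins 1 of 4 groups, Summit wins 3. Summit wins overall but not every group — no Simpson reversal.

No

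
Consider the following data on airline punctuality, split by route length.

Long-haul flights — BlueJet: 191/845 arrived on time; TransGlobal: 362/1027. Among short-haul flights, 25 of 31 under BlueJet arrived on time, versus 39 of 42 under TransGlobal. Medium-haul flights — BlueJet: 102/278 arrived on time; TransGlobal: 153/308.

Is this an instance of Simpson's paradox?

No

Long-haul: BlueJet 191/845 = 22.6%, TransGlobal 362/1027 = 35.2% → TransGlobal
Short-haul: BlueJet 25/31 = 80.6%, TransGlobal 39/42 = 92.9% → TransGlobal
Medium-haul: BlueJet 102/278 = 36.7%, TransGlobal 153/308 = 49.7% → TransGlobal
Overall: BlueJet 318/1154 = 27.6%, TransGlobal 554/1377 = 40.2% → TransGlobal
TransGlobal wins overall and in every route group — no reversal.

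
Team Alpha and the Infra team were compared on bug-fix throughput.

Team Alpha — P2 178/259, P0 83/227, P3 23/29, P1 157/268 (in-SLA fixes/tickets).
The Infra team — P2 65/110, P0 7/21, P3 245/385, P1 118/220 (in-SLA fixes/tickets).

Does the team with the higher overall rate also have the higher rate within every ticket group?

P2: Team Alpha 178/259 = 68.7%, the Infra team 65/110 = 59.1% → Team Alpha
P0: Team Alpha 83/227 = 36.6%, the Infra team 7/21 = 33.3% → Team Alpha
P3: Team Alpha 23/29 = 79.3%, the Infra team 245/385 = 63.6% → Team Alpha
P1: Team Alpha 157/268 = 58.6%, the Infra team 118/220 = 53.6% → Team Alpha
Overall: Team Alpha 441/783 = 56.3%, the Infra team 435/736 = 59.1% → the Infra team
Team Alpha wins each ticket group but the Infra team wins overall — the comparison reverses. Team Alpha's tickets skew toward P0, which has a lower base rate.

No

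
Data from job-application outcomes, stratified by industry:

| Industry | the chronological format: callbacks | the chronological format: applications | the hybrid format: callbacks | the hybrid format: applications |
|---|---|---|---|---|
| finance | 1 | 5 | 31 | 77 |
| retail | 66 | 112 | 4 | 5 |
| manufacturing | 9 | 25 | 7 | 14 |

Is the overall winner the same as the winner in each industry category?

No

Finance: the chronological format 1/5 = 20.0%, the hybrid format 31/77 = 40.3% → the hybrid format
Retail: the chronological format 66/112 = 58.9%, the hybrid format 4/5 = 80.0% → the hybrid format
Manufacturing: the chronological format 9/25 = 36.0%, the hybrid format 7/14 = 50.0% → the hybrid format
Overall: the chronological format 76/142 = 53.5%, the hybrid format 42/96 = 43.8% → the chronological format
The hybrid format wins each industry group but the chronological format wins overall — the comparison reverses. The hybrid format's applications skew toward finance, which has a lower base rate.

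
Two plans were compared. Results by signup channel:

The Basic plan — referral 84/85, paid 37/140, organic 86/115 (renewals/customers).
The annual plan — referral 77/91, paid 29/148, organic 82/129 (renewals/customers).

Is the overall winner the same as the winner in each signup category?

Yes

Referral: the Basic plan 84/85 = 98.8%, the annual plan 77/91 = 84.6% → the Basic plan
Paid: the Basic plan 37/140 = 26.4%, the annual plan 29/148 = 19.6% → the Basic plan
Organic: the Basic plan 86/115 = 74.8%, the annual plan 82/129 = 63.6% → the Basic plan
Overall: the Basic plan 207/340 = 60.9%, the annual plan 188/368 = 51.1% → the Basic plan
The Basic plan wins overall and in every signup group — no reversal.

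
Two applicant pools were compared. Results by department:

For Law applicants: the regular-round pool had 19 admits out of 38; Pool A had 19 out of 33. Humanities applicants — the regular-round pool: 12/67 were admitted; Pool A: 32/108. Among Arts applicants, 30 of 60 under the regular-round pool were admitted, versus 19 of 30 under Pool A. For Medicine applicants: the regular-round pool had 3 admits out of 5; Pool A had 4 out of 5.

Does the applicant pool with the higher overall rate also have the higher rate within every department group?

Law: the regular-round pool 19/38 = 50.0%, Pool A 19/33 = 57.6% → Pool A
Humanities: the regular-round pool 12/67 = 17.9%, Pool A 32/108 = 29.6% → Pool A
Arts: the regular-round pool 30/60 = 50.0%, Pool A 19/30 = 63.3% → Pool A
Medicine: the regular-round pool 3/5 = 60.0%, Pool A 4/5 = 80.0% → Pool A
Overall: the regular-round pool 64/170 = 37.6%, Pool A 74/176 = 42.0% → Pool A
Pool A wins overall and in every department group — no reversal.

Yes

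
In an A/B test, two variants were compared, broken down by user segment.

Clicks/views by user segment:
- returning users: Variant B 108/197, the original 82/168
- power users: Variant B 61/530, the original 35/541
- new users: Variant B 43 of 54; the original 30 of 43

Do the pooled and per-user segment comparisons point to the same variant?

Yes

Returning users: Variant B 108/197 = 54.8%, the original 82/168 = 48.8% → Variant B
Power users: Variant B 61/530 = 11.5%, the original 35/541 = 6.5% → Variant B
New users: Variant B 43/54 = 79.6%, the original 30/43 = 69.8% → Variant B
Overall: Variant B 212/781 = 27.1%, the original 147/752 = 19.5% → Variant B
Variant B wins overall and in every user group — no reversal.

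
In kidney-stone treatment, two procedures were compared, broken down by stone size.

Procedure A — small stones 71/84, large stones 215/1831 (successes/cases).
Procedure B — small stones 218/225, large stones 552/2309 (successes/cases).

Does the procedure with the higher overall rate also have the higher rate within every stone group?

Small stones: Procedure A 71/84 = 84.5%, Procedure B 218/225 = 96.9% → Procedure B
Large stones: Procedure A 215/1831 = 11.7%, Procedure B 552/2309 = 23.9% → Procedure B
Overall: Procedure A 286/1915 = 14.9%, Procedure B 770/2534 = 30.4% → Procedure B
Procedure B wins overall and in every stone group — no reversal.

Yes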